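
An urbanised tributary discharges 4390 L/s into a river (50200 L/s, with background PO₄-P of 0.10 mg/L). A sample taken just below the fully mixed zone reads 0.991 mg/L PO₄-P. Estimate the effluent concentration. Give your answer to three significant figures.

11.2 mg/L

Mass balance: 50200·0.1000 + 4390·Cₑ = 54590·0.9910
→ Cₑ = (54590·0.9910 − 50200·0.1000) / 4390 = 11.18 mg/L.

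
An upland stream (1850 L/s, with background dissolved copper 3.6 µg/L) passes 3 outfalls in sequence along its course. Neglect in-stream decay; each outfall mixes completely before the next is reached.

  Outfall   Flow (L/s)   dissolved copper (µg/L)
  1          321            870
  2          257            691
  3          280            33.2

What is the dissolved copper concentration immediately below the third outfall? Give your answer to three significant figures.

175 µg/L

Below outfall 1: Q → 2171 L/s, C = (1850·3.600 + 321.0·870.0)/2171 = 131.7 µg/L.
Below outfall 2: Q → 2428 L/s, C = (2171·131.7 + 257.0·691.0)/2428 = 190.9 µg/L.
Below outfall 3: Q → 2708 L/s, C = (2428·190.9 + 280.0·33.20)/2708 = 174.6 µg/L.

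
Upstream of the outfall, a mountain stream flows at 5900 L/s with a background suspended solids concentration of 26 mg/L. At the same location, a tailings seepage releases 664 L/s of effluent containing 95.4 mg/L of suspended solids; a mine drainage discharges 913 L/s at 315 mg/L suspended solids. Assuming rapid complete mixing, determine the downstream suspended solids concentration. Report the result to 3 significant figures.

After mixing, C = (5900·26.00 + 664.0·95.40 + 913.0·315.0) / 7477 = 504300/7477 = 67.45 mg/L.

67.5 mg/L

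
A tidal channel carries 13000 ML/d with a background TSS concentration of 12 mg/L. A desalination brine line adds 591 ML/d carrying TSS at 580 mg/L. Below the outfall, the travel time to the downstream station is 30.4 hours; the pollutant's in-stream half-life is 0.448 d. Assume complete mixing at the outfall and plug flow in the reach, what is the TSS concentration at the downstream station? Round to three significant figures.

5.17 mg/L

Mixed concentration C = ΣQC/ΣQ = (13000·12.00 + 591.0·580.0) / 13590 = 498800/13590 = 36.70 mg/L.
Half-life 0.448 d → k = ln 2 / 0.448 = 1.547 d⁻¹.
Decay over the reach: 36.70·exp(−kt) = 36.70·0.1409 = 5.170 mg/L.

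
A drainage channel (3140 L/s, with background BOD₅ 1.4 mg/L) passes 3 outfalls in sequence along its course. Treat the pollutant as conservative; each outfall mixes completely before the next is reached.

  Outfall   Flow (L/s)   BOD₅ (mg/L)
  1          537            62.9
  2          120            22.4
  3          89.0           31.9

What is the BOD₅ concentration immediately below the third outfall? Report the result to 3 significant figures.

11.2 mg/L

Outfall 1: combined Q = 3677 L/s; C = (3140·1.400 + 537.0·62.90)/3677 = 10.38 mg/L.
Outfall 2: combined Q = 3797 L/s; C = (3677·10.38 + 120.0·22.40)/3797 = 10.76 mg/L.
Outfall 3: combined Q = 3886 L/s; C = (3797·10.76 + 89.00·31.90)/3886 = 11.25 mg/L.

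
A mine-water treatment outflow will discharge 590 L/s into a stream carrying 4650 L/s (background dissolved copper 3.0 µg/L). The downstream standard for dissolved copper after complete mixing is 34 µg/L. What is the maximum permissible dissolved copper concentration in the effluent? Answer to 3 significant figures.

278 µg/L

At the limit, (Qr·Cr + Qe·Cₑ)/(Qr + Qe) = 34:
Cₑ = (5240·34 − 4650·3.000) / 590.0 = 278.3 µg/L.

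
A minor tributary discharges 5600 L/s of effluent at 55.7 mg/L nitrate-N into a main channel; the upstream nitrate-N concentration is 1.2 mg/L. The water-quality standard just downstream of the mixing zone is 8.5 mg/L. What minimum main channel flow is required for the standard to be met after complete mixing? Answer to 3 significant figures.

Set C_mix = 8.5: (Q·1.200 + 5600·55.70) / (Q + 5600) = 8.5
→ Q = 5600·(55.70 − 8.5)/(8.5 − 1.200) = 36210 L/s.

36200 L/s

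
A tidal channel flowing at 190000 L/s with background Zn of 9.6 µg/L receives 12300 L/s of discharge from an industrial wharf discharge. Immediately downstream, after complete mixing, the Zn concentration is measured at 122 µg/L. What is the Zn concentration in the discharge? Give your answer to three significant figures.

1860 µg/L

Mass balance: 190000·9.600 + 12300·Cₑ = 202300·122.0
→ Cₑ = (202300·122.0 − 190000·9.600) / 12300 = 1858 µg/L.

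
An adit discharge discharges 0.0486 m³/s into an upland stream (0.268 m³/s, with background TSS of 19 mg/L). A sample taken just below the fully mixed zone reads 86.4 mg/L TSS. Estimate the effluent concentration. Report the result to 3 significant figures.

458 mg/L

Mass balance: 0.2680·19.00 + 0.04860·Cₑ = 0.3166·86.40
→ Cₑ = (0.3166·86.40 − 0.2680·19.00) / 0.04860 = 458.1 mg/L.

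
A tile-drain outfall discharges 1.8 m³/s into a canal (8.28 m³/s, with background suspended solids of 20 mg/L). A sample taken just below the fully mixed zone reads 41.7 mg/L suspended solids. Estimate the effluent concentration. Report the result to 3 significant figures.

Mass balance: 8.280·20.00 + 1.800·Cₑ = 10.08·41.70
→ Cₑ = (10.08·41.70 − 8.280·20.00) / 1.800 = 141.5 mg/L.

142 mg/L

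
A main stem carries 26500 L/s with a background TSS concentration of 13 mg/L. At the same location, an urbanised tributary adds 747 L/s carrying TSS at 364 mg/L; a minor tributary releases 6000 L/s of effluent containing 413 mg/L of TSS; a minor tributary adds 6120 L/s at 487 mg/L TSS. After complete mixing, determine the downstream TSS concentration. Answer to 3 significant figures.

154 mg/L

Flow-weighted average: C = (26500·13.00 + 747.0·364.0 + 6000·413.0 + 6120·487.0) / 39370 = 6075000/39370 = 154.3 mg/L.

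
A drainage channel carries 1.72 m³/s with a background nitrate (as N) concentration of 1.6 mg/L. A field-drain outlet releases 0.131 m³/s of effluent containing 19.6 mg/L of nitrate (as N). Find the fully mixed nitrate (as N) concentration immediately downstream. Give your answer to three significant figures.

2.87 mg/L

Mixed concentration C = ΣQC/ΣQ = (1.720·1.600 + 0.1310·19.60) / 1.851 = 5.320/1.851 = 2.874 mg/L.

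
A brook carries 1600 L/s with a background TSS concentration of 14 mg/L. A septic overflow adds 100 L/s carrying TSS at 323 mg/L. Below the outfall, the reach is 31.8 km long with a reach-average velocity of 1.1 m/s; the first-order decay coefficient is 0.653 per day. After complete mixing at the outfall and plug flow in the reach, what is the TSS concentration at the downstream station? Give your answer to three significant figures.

25.9 mg/L

Conservation of mass: C = (1600·14.00 + 100.0·323.0) / 1700 = 54700/1700 = 32.18 mg/L.
Travel time t = 31.8·1000 / 1.1 = 28910 s = 8.030 h.
First-order decay: C = 32.18·exp(−k·t) = 32.18·0.8037 = 25.86 mg/L.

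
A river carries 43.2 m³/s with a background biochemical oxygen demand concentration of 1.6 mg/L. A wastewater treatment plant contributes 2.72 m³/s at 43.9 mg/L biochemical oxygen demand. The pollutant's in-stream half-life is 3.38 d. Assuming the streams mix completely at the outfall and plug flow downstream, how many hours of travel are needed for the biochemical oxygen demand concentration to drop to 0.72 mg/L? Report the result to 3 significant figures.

Conservation of mass: C = (43.20·1.600 + 2.720·43.90) / 45.92 = 188.5/45.92 = 4.106 mg/L.
Half-life 3.38 d → k = ln 2 / 3.38 = 0.2051 d⁻¹.
4.106·exp(−k·t) = 0.72 → t = ln(4.106/0.72)/k = 733400 s = 203.7 h.

204 h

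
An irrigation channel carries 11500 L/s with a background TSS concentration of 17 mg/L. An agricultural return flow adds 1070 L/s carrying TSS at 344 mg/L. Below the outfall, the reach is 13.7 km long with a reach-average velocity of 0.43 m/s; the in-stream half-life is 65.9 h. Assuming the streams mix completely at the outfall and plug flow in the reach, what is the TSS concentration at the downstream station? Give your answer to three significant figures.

40.9 mg/L

Flow-weighted average: C = (11500·17.00 + 1070·344.0) / 12570 = 563600/12570 = 44.84 mg/L.
Travel time t = 13.7·1000 / 0.43 = 31860 s = 8.850 h.
Half-life 65.9 h → k = ln 2 / 65.9 = 0.01052 h⁻¹ = 0.2524 d⁻¹.
First-order decay: C = 44.84·exp(−k·t) = 44.84·0.9111 = 40.85 mg/L.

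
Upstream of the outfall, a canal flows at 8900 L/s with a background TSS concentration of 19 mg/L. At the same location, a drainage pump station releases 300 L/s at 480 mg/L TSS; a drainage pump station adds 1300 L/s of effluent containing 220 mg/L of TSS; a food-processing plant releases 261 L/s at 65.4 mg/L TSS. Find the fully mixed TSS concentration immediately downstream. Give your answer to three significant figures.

Flow-weighted average: C = (8900·19.00 + 300.0·480.0 + 1300·220.0 + 261.0·65.40) / 10760 = 616200/10760 = 57.26 mg/L.

57.3 mg/L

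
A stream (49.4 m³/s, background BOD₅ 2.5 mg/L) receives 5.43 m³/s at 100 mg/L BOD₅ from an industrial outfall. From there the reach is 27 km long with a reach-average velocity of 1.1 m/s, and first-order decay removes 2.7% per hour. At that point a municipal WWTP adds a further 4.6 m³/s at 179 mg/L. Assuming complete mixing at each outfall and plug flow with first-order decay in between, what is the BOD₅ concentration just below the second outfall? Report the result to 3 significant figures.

Mass balance: C = (49.40·2.500 + 5.430·100.0) / 54.83 = 666.5/54.83 = 12.16 mg/L; combined flow 54.83 m³/s.
Travel time t = 27·1000 / 1.1 = 24550 s = 6.818 h.
2.7%/h lost → k = −ln(1 − 0.027) = 0.02737 h⁻¹.
Decay over the reach: 12.16·exp(−kt) = 12.16·0.8298 = 10.09 mg/L.
At the second outfall, C = (54.83·10.09 + 4.600·179.0) / (54.83 + 4.600) = 23.16 mg/L.

23.2 mg/L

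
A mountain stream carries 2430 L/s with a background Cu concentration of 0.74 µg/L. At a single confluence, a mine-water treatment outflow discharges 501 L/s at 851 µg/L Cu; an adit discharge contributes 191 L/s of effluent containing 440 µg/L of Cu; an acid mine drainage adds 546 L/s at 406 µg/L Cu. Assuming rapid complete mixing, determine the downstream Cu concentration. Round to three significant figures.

200 µg/L

Mass balance: C = (2430·0.7400 + 501.0·851.0 + 191.0·440.0 + 546.0·406.0) / 3668 = 733900/3668 = 200.1 µg/L.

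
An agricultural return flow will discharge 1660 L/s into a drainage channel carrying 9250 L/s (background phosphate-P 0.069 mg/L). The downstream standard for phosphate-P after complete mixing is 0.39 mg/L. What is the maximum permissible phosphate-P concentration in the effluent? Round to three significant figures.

2.18 mg/L

At the limit, (Qr·Cr + Qe·Cₑ)/(Qr + Qe) = 0.39:
Cₑ = (10910·0.39 − 9250·0.06900) / 1660 = 2.179 mg/L.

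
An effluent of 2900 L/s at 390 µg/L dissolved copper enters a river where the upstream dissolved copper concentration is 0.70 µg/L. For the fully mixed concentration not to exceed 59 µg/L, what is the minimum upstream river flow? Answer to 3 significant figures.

Set C_mix = 59: (Q·0.7000 + 2900·390.0) / (Q + 2900) = 59
→ Q = 2900·(390.0 − 59)/(59 − 0.7000) = 16460 L/s.

16500 L/s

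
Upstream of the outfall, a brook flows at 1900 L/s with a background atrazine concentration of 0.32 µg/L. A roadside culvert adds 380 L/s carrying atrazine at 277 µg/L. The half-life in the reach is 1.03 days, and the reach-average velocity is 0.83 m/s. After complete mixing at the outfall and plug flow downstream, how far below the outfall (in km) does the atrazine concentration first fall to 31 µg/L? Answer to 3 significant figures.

Mixed concentration C = ΣQC/ΣQ = (1900·0.3200 + 380.0·277.0) / 2280 = 105900/2280 = 46.43 µg/L.
Half-life 1.03 d → k = ln 2 / 1.03 = 0.6730 d⁻¹.
Set 46.43·exp(−k·t) = 31 → t = ln(46.43/31)/k = 51870 s = 14.41 h.
Distance = v·t = 0.83·51870 = 43050 m = 43.05 km.

43.1 km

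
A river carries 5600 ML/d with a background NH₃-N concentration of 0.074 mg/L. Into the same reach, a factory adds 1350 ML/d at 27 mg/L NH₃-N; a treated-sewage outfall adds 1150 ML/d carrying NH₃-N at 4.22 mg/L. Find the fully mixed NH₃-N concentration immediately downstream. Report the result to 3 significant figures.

Mixed concentration C = ΣQC/ΣQ = (5600·0.07400 + 1350·27.00 + 1150·4.220) / 8100 = 41720/8100 = 5.150 mg/L.

5.15 mg/L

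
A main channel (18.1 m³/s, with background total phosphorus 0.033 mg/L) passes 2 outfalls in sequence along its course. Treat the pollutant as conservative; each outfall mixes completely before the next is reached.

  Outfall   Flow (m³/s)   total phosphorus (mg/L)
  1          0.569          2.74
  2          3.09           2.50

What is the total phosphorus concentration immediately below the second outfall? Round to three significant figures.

0.454 mg/L

After outfall 1: Q = 18.10 + 0.5690 = 18.67 m³/s; C = (18.10·0.03300 + 0.5690·2.740)/18.67 = 0.1155 mg/L.
After outfall 2: Q = 18.67 + 3.090 = 21.76 m³/s; C = (18.67·0.1155 + 3.090·2.500)/21.76 = 0.4541 mg/L.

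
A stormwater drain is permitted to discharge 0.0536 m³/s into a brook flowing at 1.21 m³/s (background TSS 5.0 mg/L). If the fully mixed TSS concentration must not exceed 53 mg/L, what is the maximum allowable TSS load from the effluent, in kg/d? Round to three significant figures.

Mass balance at the limit: 1.210·5.000 + 0.05360·Cₑ = 1.264·53 → Cₑ = 1137 mg/L.
Load = 0.05360 m³/s × 1137 g/m³ × 86 400 s/d = 5264 kg/d.

5260 kg/d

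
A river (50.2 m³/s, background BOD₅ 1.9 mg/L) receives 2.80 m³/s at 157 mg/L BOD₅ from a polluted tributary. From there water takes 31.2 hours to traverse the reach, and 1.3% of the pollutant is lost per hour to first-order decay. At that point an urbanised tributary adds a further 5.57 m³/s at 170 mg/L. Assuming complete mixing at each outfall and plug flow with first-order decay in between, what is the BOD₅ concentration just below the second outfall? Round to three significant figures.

22.2 mg/L

Conservation of mass: C = (50.20·1.900 + 2.800·157.0) / 53.00 = 535.0/53.00 = 10.09 mg/L; combined flow 53.00 m³/s.
1.3%/h lost → k = −ln(1 − 0.013) = 0.01309 h⁻¹.
First-order decay: C = 10.09·exp(−k·t) = 10.09·0.6648 = 6.711 mg/L.
Second outfall: C = (53.00·6.711 + 5.570·170.0)/58.57 = 22.24 mg/L.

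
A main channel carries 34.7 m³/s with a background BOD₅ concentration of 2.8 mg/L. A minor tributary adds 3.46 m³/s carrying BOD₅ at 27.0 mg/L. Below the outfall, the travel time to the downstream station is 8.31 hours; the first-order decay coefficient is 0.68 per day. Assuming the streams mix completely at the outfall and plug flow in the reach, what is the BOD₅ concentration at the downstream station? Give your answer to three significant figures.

3.95 mg/L

Conservation of mass: C = (34.70·2.800 + 3.460·27.00) / 38.16 = 190.6/38.16 = 4.994 mg/L.
Decay over the reach: 4.994·exp(−kt) = 4.994·0.7902 = 3.947 mg/L.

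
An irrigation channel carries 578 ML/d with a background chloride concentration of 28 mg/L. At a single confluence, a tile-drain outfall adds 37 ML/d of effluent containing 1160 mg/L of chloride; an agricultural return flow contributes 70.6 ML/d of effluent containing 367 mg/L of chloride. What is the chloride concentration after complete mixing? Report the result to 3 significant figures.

Conservation of mass: C = (578.0·28.00 + 37.00·1160 + 70.60·367.0) / 685.6 = 85010/685.6 = 124.0 mg/L.

124 mg/L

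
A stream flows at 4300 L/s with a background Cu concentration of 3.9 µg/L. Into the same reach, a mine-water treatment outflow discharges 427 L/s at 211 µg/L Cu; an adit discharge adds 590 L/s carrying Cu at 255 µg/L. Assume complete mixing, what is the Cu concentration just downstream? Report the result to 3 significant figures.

48.4 µg/L

Conservation of mass: C = (4300·3.900 + 427.0·211.0 + 590.0·255.0) / 5317 = 257300/5317 = 48.40 µg/L.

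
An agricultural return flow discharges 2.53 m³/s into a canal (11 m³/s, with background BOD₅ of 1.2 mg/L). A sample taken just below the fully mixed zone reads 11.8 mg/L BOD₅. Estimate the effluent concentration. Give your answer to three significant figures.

Mass balance: 11.00·1.200 + 2.530·Cₑ = 13.53·11.80
→ Cₑ = (13.53·11.80 − 11.00·1.200) / 2.530 = 57.89 mg/L.

57.9 mg/L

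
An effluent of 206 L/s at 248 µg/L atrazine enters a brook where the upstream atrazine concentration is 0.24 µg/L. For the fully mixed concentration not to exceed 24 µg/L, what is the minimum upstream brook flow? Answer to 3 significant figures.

1940 L/s

Set C_mix = 24: (Q·0.2400 + 206.0·248.0) / (Q + 206.0) = 24
→ Q = 206.0·(248.0 − 24)/(24 − 0.2400) = 1942 L/s.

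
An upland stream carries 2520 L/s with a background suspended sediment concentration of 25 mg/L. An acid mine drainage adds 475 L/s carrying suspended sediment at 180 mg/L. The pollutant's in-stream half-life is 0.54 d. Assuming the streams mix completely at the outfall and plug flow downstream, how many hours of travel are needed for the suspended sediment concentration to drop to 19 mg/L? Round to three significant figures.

After mixing, C = (2520·25.00 + 475.0·180.0) / 2995 = 148500/2995 = 49.58 mg/L.
Half-life 0.54 d → k = ln 2 / 0.54 = 1.284 d⁻¹.
49.58·exp(−k·t) = 19 → t = ln(49.58/19)/k = 64560 s = 17.93 h.

17.9 h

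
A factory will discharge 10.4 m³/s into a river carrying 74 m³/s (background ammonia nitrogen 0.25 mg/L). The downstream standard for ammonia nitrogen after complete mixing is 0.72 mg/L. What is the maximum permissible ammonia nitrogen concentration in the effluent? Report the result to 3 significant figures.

4.06 mg/L

At the limit, (Qr·Cr + Qe·Cₑ)/(Qr + Qe) = 0.72:
Cₑ = (84.40·0.72 − 74.00·0.2500) / 10.40 = 4.064 mg/L.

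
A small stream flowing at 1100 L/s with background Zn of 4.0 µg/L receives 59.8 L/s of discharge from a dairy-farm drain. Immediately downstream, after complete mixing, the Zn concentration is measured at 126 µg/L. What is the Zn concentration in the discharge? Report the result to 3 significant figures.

2370 µg/L

Mass balance: 1100·4.000 + 59.80·Cₑ = 1160·126.0
→ Cₑ = (1160·126.0 − 1100·4.000) / 59.80 = 2370 µg/L.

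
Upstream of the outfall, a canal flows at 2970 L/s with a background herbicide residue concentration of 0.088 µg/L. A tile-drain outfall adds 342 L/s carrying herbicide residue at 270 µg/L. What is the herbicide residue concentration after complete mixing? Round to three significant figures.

28.0 µg/L

Conservation of mass: C = (2970·0.08800 + 342.0·270.0) / 3312 = 92600/3312 = 27.96 µg/L.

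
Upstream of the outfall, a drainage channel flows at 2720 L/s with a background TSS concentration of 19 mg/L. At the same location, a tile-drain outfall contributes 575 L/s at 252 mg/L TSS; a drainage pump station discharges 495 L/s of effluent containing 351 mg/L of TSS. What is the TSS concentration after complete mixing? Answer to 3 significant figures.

97.7 mg/L

Mixed concentration C = ΣQC/ΣQ = (2720·19.00 + 575.0·252.0 + 495.0·351.0) / 3790 = 370300/3790 = 97.71 mg/L.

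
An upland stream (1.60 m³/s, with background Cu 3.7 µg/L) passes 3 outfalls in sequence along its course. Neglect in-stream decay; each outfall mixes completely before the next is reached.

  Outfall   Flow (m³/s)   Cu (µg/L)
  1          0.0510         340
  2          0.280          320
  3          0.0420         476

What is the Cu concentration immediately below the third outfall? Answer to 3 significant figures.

67.3 µg/L

Outfall 1: combined Q = 1.651 m³/s; C = (1.600·3.700 + 0.05100·340.0)/1.651 = 14.09 µg/L.
Outfall 2: combined Q = 1.931 m³/s; C = (1.651·14.09 + 0.2800·320.0)/1.931 = 58.45 µg/L.
Outfall 3: combined Q = 1.973 m³/s; C = (1.931·58.45 + 0.04200·476.0)/1.973 = 67.34 µg/L.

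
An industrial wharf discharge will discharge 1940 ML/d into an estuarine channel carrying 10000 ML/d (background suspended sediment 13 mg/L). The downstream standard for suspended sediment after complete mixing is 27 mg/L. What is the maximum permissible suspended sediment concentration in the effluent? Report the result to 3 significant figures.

99.2 mg/L

At the limit, (Qr·Cr + Qe·Cₑ)/(Qr + Qe) = 27:
Cₑ = (11940·27 − 10000·13.00) / 1940 = 99.16 mg/L.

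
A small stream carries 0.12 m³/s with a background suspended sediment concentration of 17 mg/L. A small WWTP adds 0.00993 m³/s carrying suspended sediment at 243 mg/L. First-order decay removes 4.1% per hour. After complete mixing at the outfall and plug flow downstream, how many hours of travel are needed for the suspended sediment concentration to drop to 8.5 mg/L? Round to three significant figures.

After mixing, C = (0.1200·17.00 + 0.009930·243.0) / 0.1299 = 4.453/0.1299 = 34.27 mg/L.
4.1%/h lost → k = −ln(1 − 0.041) = 0.04186 h⁻¹.
34.27·exp(−k·t) = 8.5 → t = ln(34.27/8.5)/k = 119900 s = 33.30 h.

33.3 h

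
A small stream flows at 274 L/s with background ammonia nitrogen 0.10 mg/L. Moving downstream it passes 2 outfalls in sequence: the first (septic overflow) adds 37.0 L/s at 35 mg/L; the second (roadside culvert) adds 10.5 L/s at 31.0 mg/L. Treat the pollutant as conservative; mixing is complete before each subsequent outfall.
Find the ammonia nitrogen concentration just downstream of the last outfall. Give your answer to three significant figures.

5.13 mg/L

After outfall 1: Q = 274.0 + 37.00 = 311.0 L/s; C = (274.0·0.1000 + 37.00·35.00)/311.0 = 4.252 mg/L.
After outfall 2: Q = 311.0 + 10.50 = 321.5 L/s; C = (311.0·4.252 + 10.50·31.00)/321.5 = 5.126 mg/L.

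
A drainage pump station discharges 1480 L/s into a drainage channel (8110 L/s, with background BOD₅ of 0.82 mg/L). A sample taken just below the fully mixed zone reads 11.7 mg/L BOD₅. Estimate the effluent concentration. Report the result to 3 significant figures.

71.3 mg/L

Mass balance: 8110·0.8200 + 1480·Cₑ = 9590·11.70
→ Cₑ = (9590·11.70 − 8110·0.8200) / 1480 = 71.32 mg/L.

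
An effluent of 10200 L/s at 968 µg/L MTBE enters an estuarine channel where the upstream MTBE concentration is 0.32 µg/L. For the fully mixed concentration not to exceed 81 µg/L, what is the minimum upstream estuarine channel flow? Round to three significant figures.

Set C_mix = 81: (Q·0.3200 + 10200·968.0) / (Q + 10200) = 81
→ Q = 10200·(968.0 − 81)/(81 − 0.3200) = 112100 L/s.

112000 L/s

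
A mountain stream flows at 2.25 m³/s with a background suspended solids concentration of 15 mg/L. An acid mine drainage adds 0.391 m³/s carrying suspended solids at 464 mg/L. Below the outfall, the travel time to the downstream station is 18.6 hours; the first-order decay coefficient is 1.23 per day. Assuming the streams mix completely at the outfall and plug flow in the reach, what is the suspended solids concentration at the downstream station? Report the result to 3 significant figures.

Flow-weighted average: C = (2.250·15.00 + 0.3910·464.0) / 2.641 = 215.2/2.641 = 81.47 mg/L.
Decay over the reach: 81.47·exp(−kt) = 81.47·0.3855 = 31.41 mg/L.

31.4 mg/L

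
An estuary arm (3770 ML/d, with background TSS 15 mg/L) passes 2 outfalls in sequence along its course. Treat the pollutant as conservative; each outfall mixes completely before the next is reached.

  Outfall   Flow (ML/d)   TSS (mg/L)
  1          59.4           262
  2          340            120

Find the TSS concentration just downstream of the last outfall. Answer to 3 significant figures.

Below outfall 1: Q → 3829 ML/d, C = (3770·15.00 + 59.40·262.0)/3829 = 18.83 mg/L.
Below outfall 2: Q → 4169 ML/d, C = (3829·18.83 + 340.0·120.0)/4169 = 27.08 mg/L.

27.1 mg/L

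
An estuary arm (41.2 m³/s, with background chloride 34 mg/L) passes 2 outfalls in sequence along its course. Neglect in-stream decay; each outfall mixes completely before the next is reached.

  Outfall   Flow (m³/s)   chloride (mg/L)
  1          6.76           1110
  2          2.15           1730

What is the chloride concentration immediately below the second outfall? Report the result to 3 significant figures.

Below outfall 1: Q → 47.96 m³/s, C = (41.20·34.00 + 6.760·1110)/47.96 = 185.7 mg/L.
Below outfall 2: Q → 50.11 m³/s, C = (47.96·185.7 + 2.150·1730)/50.11 = 251.9 mg/L.

252 mg/L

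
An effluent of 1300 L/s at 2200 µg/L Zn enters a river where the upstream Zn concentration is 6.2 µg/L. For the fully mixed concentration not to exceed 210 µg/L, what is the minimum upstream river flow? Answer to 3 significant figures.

Set C_mix = 210: (Q·6.200 + 1300·2200) / (Q + 1300) = 210
→ Q = 1300·(2200 − 210)/(210 − 6.200) = 12690 L/s.

12700 L/s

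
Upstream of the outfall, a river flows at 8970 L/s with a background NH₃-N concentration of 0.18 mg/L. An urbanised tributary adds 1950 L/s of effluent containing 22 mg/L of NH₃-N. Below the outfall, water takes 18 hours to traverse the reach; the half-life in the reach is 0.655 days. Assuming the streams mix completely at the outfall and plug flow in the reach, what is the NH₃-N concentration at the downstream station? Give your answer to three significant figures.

Conservation of mass: C = (8970·0.1800 + 1950·22.00) / 10920 = 44510/10920 = 4.076 mg/L.
Half-life 0.655 d → k = ln 2 / 0.655 = 1.058 d⁻¹.
Decay over the reach: 4.076·exp(−kt) = 4.076·0.4522 = 1.843 mg/L.

1.84 mg/L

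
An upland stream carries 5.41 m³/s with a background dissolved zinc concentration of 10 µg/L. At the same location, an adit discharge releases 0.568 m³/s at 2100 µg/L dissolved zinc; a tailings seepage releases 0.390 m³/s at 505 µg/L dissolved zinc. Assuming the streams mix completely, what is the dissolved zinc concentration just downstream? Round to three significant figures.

227 µg/L

Conservation of mass: C = (5.410·10.00 + 0.5680·2100 + 0.3900·505.0) / 6.368 = 1444/6.368 = 226.7 µg/L.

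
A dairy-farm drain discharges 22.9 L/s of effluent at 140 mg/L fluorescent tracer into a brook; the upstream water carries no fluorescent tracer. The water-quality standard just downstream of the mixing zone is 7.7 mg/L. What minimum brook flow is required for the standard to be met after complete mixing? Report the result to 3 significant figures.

Set C_mix = 7.7: (Q·0 + 22.90·140.0) / (Q + 22.90) = 7.7
→ Q = 22.90·(140.0 − 7.7)/(7.7 − 0) = 393.5 L/s.

393 L/s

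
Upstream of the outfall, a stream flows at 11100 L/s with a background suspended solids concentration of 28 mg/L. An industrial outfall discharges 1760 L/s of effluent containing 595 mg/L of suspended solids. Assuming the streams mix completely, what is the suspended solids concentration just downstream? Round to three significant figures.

106 mg/L

Mixed concentration C = ΣQC/ΣQ = (11100·28.00 + 1760·595.0) / 12860 = 1358000/12860 = 105.6 mg/L.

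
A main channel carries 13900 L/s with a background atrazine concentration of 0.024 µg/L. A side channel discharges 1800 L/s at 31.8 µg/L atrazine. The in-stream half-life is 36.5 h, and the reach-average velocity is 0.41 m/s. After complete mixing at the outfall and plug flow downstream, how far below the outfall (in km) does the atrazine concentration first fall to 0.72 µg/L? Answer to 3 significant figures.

Flow-weighted average: C = (13900·0.02400 + 1800·31.80) / 15700 = 57570/15700 = 3.667 µg/L.
Half-life 36.5 h → k = ln 2 / 36.5 = 0.01899 h⁻¹ = 0.4558 d⁻¹.
Set 3.667·exp(−k·t) = 0.72 → t = ln(3.667/0.72)/k = 308600 s = 85.72 h.
Distance = v·t = 0.41·308600 = 126500 m = 126.5 km.

127 km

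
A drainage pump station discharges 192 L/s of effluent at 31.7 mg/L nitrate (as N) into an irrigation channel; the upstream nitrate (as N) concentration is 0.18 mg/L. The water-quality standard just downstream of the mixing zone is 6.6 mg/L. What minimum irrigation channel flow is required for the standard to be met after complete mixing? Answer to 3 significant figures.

751 L/s

Set C_mix = 6.6: (Q·0.1800 + 192.0·31.70) / (Q + 192.0) = 6.6
→ Q = 192.0·(31.70 − 6.6)/(6.6 − 0.1800) = 750.7 L/s.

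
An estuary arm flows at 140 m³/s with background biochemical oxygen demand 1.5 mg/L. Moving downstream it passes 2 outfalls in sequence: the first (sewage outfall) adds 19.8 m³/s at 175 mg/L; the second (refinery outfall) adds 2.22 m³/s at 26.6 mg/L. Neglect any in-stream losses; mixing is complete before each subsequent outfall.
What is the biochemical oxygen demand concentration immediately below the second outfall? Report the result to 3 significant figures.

23.0 mg/L

Outfall 1: combined Q = 159.8 m³/s; C = (140.0·1.500 + 19.80·175.0)/159.8 = 23.00 mg/L.
Outfall 2: combined Q = 162.0 m³/s; C = (159.8·23.00 + 2.220·26.60)/162.0 = 23.05 mg/L.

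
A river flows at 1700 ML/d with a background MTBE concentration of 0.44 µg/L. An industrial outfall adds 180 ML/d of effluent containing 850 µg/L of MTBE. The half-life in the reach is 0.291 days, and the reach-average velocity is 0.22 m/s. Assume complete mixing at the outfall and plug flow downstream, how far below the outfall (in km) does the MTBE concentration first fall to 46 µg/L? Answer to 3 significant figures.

4.59 km

Flow-weighted average: C = (1700·0.4400 + 180.0·850.0) / 1880 = 153700/1880 = 81.78 µg/L.
Half-life 0.291 d → k = ln 2 / 0.291 = 2.382 d⁻¹.
Set 81.78·exp(−k·t) = 46 → t = ln(81.78/46)/k = 20870 s = 5.798 h.
Distance = v·t = 0.22·20870 = 4592 m = 4.592 km.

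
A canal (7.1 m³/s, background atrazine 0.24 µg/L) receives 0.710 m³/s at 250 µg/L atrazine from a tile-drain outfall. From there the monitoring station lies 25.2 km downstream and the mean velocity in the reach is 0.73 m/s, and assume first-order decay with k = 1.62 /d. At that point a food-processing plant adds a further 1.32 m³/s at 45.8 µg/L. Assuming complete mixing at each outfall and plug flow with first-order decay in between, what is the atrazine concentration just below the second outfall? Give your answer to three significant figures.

Conservation of mass: C = (7.100·0.2400 + 0.7100·250.0) / 7.810 = 179.2/7.810 = 22.95 µg/L; combined flow 7.810 m³/s.
Travel time t = 25.2·1000 / 0.73 = 34520 s = 9.589 h.
After decay, C = 22.95 × e^(−kt) = 22.95 × 0.5235 = 12.01 µg/L.
Second outfall: C = (7.810·12.01 + 1.320·45.80)/9.130 = 16.90 µg/L.

16.9 µg/L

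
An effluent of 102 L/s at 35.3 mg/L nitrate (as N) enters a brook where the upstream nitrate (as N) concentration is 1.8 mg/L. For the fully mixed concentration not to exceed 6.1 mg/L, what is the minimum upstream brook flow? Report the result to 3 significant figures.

Set C_mix = 6.1: (Q·1.800 + 102.0·35.30) / (Q + 102.0) = 6.1
→ Q = 102.0·(35.30 − 6.1)/(6.1 − 1.800) = 692.7 L/s.

693 L/s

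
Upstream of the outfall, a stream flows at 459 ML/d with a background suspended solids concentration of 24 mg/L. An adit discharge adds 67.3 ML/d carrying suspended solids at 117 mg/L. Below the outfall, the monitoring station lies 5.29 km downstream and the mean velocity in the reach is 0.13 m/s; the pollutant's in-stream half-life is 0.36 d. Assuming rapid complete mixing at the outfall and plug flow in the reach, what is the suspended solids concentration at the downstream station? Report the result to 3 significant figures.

14.5 mg/L

Mass balance: C = (459.0·24.00 + 67.30·117.0) / 526.3 = 18890/526.3 = 35.89 mg/L.
Travel time t = 5.29·1000 / 0.13 = 40690 s = 11.30 h.
Half-life 0.36 d → k = ln 2 / 0.36 = 1.925 d⁻¹.
Applying C = C₀e^(−kt): 35.89 × 0.4038 = 14.49 mg/L.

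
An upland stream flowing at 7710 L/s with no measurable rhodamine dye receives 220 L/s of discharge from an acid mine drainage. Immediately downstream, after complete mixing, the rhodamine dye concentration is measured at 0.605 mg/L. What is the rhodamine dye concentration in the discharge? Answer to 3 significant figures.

Mass balance: 7710·0 + 220.0·Cₑ = 7930·0.6050
→ Cₑ = (7930·0.6050 − 7710·0) / 220.0 = 21.81 mg/L.

21.8 mg/L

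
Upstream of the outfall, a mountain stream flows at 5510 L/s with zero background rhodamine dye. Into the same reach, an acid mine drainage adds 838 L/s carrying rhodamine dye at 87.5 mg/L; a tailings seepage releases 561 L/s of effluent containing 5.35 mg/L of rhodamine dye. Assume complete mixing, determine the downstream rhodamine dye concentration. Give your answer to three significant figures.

After mixing, C = (5510·0 + 838.0·87.50 + 561.0·5.350) / 6909 = 76330/6909 = 11.05 mg/L.

11.0 mg/L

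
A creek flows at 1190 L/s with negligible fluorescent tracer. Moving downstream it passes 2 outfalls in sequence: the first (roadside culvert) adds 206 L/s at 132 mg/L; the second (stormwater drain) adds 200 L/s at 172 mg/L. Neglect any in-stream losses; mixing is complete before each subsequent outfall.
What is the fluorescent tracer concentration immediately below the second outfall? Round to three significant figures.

Outfall 1: combined Q = 1396 L/s; C = (1190·0 + 206.0·132.0)/1396 = 19.48 mg/L.
Outfall 2: combined Q = 1596 L/s; C = (1396·19.48 + 200.0·172.0)/1596 = 38.59 mg/L.

38.6 mg/L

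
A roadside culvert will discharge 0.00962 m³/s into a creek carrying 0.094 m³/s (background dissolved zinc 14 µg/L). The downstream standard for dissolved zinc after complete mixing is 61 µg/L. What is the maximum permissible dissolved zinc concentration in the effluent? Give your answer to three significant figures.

At the limit, (Qr·Cr + Qe·Cₑ)/(Qr + Qe) = 61:
Cₑ = (0.1036·61 − 0.09400·14.00) / 0.009620 = 520.3 µg/L.

520 µg/L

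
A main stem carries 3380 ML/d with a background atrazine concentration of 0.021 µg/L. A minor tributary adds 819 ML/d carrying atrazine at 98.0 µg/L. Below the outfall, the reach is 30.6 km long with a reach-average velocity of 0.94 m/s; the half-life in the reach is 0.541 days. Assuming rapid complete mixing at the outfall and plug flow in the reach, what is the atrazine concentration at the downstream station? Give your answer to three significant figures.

11.8 µg/L

Mixed concentration C = ΣQC/ΣQ = (3380·0.02100 + 819.0·98.00) / 4199 = 80330/4199 = 19.13 µg/L.
Travel time t = 30.6·1000 / 0.94 = 32550 s = 9.043 h.
Half-life 0.541 d → k = ln 2 / 0.541 = 1.281 d⁻¹.
Applying C = C₀e^(−kt): 19.13 × 0.6171 = 11.81 µg/L.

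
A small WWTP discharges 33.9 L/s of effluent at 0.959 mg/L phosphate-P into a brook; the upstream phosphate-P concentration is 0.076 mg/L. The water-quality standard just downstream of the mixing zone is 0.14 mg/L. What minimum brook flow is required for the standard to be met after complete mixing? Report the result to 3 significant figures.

434 L/s

Set C_mix = 0.14: (Q·0.07600 + 33.90·0.9590) / (Q + 33.90) = 0.14
→ Q = 33.90·(0.9590 − 0.14)/(0.14 − 0.07600) = 433.8 L/s.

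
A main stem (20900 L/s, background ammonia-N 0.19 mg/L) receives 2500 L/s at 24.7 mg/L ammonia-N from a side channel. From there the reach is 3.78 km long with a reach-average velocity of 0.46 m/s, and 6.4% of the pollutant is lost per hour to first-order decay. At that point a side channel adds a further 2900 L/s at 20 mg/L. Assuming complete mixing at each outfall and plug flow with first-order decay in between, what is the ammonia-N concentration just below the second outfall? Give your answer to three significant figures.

Flow-weighted average: C = (20900·0.1900 + 2500·24.70) / 23400 = 65720/23400 = 2.809 mg/L; combined flow 23400 L/s.
Travel time t = 3.78·1000 / 0.46 = 8217 s = 2.283 h.
6.4%/h lost → k = −ln(1 − 0.064) = 0.06614 h⁻¹.
After decay, C = 2.809 × e^(−kt) = 2.809 × 0.8599 = 2.415 mg/L.
At the second outfall, C = (23400·2.415 + 2900·20.00) / (23400 + 2900) = 4.354 mg/L.

4.35 mg/L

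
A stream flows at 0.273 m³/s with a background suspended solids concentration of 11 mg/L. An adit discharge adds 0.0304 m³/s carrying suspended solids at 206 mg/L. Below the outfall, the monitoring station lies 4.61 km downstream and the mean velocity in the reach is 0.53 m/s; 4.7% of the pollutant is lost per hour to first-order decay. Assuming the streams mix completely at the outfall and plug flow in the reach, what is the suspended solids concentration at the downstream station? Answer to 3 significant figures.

27.2 mg/L

Conservation of mass: C = (0.2730·11.00 + 0.03040·206.0) / 0.3034 = 9.265/0.3034 = 30.54 mg/L.
Travel time t = 4.61·1000 / 0.53 = 8698 s = 2.416 h.
4.7%/h lost → k = −ln(1 − 0.047) = 0.04814 h⁻¹.
Applying C = C₀e^(−kt): 30.54 × 0.8902 = 27.19 mg/L.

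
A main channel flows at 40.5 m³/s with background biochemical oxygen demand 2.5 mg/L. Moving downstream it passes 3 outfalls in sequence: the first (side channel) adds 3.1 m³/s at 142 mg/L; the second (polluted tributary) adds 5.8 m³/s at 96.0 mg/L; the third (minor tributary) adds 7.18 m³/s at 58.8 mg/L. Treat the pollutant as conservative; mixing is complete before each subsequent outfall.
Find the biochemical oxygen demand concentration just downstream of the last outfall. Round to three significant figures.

Outfall 1: combined Q = 43.60 m³/s; C = (40.50·2.500 + 3.100·142.0)/43.60 = 12.42 mg/L.
Outfall 2: combined Q = 49.40 m³/s; C = (43.60·12.42 + 5.800·96.00)/49.40 = 22.23 mg/L.
Outfall 3: combined Q = 56.58 m³/s; C = (49.40·22.23 + 7.180·58.80)/56.58 = 26.87 mg/L.

26.9 mg/L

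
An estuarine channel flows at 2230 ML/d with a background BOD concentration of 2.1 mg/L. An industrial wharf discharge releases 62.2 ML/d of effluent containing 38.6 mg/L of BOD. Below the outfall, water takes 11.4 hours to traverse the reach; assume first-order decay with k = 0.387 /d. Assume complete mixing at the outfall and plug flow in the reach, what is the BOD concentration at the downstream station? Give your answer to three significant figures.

Flow-weighted average: C = (2230·2.100 + 62.20·38.60) / 2292 = 7084/2292 = 3.090 mg/L.
After decay, C = 3.090 × e^(−kt) = 3.090 × 0.8321 = 2.572 mg/L.

2.57 mg/L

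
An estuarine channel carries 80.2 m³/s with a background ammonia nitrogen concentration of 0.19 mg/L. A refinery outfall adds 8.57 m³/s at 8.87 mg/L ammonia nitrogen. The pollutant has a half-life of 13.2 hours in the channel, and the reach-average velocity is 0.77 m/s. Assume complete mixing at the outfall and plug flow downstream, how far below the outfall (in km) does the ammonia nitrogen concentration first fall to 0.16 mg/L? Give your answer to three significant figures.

Mass balance: C = (80.20·0.1900 + 8.570·8.870) / 88.77 = 91.25/88.77 = 1.028 mg/L.
Half-life 13.2 h → k = ln 2 / 13.2 = 0.05251 h⁻¹ = 1.260 d⁻¹.
Set 1.028·exp(−k·t) = 0.16 → t = ln(1.028/0.16)/k = 127500 s = 35.42 h.
Distance = v·t = 0.77·127500 = 98200 m = 98.20 km.

98.2 km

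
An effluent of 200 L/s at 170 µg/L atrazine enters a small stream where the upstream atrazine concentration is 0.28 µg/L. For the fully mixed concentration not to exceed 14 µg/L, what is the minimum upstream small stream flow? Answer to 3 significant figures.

2270 L/s

Set C_mix = 14: (Q·0.2800 + 200.0·170.0) / (Q + 200.0) = 14
→ Q = 200.0·(170.0 − 14)/(14 − 0.2800) = 2274 L/s.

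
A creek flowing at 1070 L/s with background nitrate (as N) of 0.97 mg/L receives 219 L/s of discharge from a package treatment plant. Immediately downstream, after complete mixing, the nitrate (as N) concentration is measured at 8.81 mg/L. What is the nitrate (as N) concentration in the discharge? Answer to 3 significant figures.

Mass balance: 1070·0.9700 + 219.0·Cₑ = 1289·8.810
→ Cₑ = (1289·8.810 − 1070·0.9700) / 219.0 = 47.12 mg/L.

47.1 mg/L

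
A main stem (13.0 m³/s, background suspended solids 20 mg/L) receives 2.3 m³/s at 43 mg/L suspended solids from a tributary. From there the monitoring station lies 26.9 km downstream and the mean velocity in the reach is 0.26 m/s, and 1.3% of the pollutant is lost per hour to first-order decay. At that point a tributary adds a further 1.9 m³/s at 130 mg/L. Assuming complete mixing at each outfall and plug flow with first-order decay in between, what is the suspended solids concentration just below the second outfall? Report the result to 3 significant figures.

28.7 mg/L

After mixing, C = (13.00·20.00 + 2.300·43.00) / 15.30 = 358.9/15.30 = 23.46 mg/L; combined flow 15.30 m³/s.
Travel time t = 26.9·1000 / 0.26 = 103500 s = 28.74 h.
1.3%/h lost → k = −ln(1 − 0.013) = 0.01309 h⁻¹.
Decay over the reach: 23.46·exp(−kt) = 23.46·0.6866 = 16.11 mg/L.
Second outfall: C = (15.30·16.11 + 1.900·130.0)/17.20 = 28.69 mg/L.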